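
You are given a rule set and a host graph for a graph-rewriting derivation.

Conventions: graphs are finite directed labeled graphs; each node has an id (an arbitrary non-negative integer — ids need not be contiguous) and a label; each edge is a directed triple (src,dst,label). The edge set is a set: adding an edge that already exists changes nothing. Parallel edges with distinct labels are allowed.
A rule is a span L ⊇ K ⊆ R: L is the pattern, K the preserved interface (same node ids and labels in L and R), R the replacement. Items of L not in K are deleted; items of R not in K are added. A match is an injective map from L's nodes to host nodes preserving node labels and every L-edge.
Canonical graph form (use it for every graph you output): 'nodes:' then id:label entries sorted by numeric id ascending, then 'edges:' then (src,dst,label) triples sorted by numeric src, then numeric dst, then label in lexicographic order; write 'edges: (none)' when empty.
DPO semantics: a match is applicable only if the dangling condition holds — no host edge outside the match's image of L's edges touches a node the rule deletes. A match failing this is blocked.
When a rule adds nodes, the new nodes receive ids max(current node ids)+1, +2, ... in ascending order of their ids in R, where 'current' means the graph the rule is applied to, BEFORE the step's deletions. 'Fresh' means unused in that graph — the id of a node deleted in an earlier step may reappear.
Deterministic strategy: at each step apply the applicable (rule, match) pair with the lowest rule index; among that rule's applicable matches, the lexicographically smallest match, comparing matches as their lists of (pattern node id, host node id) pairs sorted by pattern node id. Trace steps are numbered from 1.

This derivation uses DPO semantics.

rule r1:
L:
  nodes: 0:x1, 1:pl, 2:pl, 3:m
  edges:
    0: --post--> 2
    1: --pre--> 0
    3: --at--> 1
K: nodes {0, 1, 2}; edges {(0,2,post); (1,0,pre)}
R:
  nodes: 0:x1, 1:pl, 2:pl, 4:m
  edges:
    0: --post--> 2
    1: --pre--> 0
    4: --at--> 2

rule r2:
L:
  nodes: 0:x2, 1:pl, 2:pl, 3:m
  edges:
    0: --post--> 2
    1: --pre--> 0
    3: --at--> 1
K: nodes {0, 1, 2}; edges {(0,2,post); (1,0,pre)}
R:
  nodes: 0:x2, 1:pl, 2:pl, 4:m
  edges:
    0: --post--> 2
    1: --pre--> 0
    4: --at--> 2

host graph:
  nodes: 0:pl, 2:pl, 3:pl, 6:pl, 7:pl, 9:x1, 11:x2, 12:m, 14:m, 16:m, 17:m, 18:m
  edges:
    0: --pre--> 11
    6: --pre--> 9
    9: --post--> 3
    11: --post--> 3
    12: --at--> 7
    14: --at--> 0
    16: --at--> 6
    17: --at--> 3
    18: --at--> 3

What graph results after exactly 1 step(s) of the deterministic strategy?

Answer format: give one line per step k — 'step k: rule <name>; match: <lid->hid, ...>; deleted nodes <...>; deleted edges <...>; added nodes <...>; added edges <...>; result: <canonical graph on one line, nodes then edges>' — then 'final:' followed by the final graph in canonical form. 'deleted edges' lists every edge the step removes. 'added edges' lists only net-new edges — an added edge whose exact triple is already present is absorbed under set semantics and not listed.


step 1: rule r1; match: 0->9, 1->6, 2->3, 3->16; deleted nodes 16; deleted edges (16,6,at); added nodes 19; added edges (19,3,at); result: nodes: 0:pl, 2:pl, 3:pl, 6:pl, 7:pl, 9:x1, 11:x2, 12:m, 14:m, 17:m, 18:m, 19:m edges: (0,11,pre); (6,9,pre); (9,3,post); (11,3,post); (12,7,at); (14,0,at); (17,3,at); (18,3,at); (19,3,at)
final:
nodes: 0:pl, 2:pl, 3:pl, 6:pl, 7:pl, 9:x1, 11:x2, 12:m, 14:m, 17:m, 18:m, 19:m
edges: (0,11,pre); (6,9,pre); (9,3,post); (11,3,post); (12,7,at); (14,0,at); (17,3,at); (18,3,at); (19,3,at)


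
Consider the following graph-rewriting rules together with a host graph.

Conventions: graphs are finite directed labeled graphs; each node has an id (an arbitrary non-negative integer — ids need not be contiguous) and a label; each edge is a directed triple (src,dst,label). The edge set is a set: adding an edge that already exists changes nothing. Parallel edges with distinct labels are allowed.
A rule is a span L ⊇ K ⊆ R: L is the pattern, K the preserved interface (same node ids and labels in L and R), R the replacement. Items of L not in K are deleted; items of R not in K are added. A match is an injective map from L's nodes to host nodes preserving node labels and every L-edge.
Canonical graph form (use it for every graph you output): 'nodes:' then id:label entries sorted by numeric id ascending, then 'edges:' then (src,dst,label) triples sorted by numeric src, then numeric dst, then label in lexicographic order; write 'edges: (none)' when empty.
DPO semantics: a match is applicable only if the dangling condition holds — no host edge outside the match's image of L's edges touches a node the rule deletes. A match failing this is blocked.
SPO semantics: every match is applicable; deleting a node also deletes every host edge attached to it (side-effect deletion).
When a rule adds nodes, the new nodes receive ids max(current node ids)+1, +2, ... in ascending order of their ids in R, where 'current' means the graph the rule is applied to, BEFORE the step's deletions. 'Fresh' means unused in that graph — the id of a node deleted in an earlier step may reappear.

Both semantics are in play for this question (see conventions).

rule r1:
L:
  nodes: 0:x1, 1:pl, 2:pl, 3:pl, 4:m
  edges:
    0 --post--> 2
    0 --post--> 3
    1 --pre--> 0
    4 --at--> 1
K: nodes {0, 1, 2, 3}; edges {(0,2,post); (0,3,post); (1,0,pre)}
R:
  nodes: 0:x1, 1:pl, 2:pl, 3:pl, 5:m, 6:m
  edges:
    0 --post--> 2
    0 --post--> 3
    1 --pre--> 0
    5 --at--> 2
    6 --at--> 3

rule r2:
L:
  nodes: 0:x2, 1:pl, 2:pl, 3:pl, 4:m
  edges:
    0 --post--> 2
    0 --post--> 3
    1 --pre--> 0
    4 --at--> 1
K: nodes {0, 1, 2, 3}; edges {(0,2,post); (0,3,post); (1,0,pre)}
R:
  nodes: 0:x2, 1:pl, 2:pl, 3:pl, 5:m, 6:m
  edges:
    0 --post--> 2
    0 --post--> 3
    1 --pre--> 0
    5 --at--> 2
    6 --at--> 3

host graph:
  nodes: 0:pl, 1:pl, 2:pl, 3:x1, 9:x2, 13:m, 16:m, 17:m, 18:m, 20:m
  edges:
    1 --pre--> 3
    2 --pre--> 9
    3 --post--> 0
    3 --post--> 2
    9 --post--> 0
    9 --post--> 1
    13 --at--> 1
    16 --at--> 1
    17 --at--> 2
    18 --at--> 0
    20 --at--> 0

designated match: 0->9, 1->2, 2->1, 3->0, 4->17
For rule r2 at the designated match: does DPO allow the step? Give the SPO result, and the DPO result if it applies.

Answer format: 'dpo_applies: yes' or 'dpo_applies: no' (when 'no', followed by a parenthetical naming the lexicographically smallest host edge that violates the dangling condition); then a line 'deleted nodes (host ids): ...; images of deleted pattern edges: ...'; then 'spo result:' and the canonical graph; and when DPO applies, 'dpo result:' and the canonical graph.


dpo_applies: yes
deleted nodes (host ids): 17; images of deleted pattern edges: (17,2,at)
spo result:
nodes: 0:pl, 1:pl, 2:pl, 3:x1, 9:x2, 13:m, 16:m, 18:m, 20:m, 21:m, 22:m
edges: (1,3,pre); (2,9,pre); (3,0,post); (3,2,post); (9,0,post); (9,1,post); (13,1,at); (16,1,at); (18,0,at); (20,0,at); (21,1,at); (22,0,at)
dpo result:
nodes: 0:pl, 1:pl, 2:pl, 3:x1, 9:x2, 13:m, 16:m, 18:m, 20:m, 21:m, 22:m
edges: (1,3,pre); (2,9,pre); (3,0,post); (3,2,post); (9,0,post); (9,1,post); (13,1,at); (16,1,at); (18,0,at); (20,0,at); (21,1,at); (22,0,at)


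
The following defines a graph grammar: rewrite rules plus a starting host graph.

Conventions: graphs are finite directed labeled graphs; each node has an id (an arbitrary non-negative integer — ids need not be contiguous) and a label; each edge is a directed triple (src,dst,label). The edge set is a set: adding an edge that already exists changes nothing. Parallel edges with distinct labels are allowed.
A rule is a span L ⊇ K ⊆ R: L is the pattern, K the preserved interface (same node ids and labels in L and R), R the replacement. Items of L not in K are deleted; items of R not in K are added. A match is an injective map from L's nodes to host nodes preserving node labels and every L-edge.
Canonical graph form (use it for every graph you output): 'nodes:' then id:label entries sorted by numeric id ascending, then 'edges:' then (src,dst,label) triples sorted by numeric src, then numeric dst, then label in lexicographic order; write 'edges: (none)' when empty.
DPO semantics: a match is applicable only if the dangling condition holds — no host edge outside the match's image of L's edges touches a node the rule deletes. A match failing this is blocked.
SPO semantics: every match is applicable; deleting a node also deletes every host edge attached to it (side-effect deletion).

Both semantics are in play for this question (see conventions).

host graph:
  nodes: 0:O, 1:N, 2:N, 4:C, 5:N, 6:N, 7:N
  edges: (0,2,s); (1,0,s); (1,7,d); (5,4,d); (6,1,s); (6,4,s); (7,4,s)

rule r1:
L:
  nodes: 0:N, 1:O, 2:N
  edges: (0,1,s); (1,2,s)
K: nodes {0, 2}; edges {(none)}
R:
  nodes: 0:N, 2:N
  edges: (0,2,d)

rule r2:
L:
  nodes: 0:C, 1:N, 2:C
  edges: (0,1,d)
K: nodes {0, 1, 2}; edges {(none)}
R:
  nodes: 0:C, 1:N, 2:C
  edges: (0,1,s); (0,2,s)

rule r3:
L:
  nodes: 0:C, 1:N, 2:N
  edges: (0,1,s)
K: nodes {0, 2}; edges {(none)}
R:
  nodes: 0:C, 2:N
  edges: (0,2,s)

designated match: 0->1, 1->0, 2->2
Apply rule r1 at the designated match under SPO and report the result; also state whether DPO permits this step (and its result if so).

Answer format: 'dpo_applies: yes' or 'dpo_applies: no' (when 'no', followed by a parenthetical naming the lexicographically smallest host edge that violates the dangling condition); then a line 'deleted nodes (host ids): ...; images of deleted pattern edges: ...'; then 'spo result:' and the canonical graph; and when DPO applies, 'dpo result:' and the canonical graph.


dpo_applies: yes
deleted nodes (host ids): 0; images of deleted pattern edges: (0,2,s); (1,0,s)
spo result:
nodes: 1:N, 2:N, 4:C, 5:N, 6:N, 7:N
edges: (1,2,d); (1,7,d); (5,4,d); (6,1,s); (6,4,s); (7,4,s)
dpo result:
nodes: 1:N, 2:N, 4:C, 5:N, 6:N, 7:N
edges: (1,2,d); (1,7,d); (5,4,d); (6,1,s); (6,4,s); (7,4,s)


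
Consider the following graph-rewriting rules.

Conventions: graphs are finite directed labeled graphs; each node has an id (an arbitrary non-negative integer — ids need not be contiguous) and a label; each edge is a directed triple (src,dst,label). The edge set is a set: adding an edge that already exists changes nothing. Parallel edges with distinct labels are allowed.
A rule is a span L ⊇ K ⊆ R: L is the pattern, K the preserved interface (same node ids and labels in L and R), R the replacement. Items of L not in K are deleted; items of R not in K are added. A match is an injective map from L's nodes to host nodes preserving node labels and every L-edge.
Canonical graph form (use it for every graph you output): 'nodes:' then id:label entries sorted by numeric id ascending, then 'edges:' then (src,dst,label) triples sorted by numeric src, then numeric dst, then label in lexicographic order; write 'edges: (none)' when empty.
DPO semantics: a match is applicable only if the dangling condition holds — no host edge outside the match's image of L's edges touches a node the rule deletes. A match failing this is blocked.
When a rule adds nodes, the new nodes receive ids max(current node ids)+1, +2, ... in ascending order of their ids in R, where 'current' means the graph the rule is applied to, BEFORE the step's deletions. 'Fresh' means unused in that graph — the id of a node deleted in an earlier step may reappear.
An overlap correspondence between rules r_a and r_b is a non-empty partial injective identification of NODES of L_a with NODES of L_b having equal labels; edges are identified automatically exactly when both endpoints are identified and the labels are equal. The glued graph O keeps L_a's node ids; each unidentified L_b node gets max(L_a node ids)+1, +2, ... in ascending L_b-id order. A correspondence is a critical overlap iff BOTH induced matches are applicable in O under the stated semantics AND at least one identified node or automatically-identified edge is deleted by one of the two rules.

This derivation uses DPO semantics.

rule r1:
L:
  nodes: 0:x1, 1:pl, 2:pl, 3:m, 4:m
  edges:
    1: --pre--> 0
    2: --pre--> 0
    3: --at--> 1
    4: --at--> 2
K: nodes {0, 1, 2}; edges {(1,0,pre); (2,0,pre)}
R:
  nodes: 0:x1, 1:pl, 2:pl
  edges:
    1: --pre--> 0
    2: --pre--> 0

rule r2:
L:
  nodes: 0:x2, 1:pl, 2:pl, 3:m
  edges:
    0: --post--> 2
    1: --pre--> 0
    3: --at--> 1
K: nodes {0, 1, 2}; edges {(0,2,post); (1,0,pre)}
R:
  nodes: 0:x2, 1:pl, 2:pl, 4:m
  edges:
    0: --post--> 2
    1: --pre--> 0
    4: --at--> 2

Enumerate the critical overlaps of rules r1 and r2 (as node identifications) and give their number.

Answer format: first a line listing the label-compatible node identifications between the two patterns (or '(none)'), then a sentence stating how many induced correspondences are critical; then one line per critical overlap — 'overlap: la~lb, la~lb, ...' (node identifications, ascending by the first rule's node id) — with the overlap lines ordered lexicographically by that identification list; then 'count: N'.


label-compatible node identifications between L(r1) and L(r2): 1~1, 1~2, 2~1, 2~2, 3~3, 4~3
4 of the induced correspondences are critical overlaps of r1 and r2.
overlap: 1~1, 2~2, 3~3
overlap: 1~1, 3~3
overlap: 1~2, 2~1, 4~3
overlap: 2~1, 4~3
count: 4


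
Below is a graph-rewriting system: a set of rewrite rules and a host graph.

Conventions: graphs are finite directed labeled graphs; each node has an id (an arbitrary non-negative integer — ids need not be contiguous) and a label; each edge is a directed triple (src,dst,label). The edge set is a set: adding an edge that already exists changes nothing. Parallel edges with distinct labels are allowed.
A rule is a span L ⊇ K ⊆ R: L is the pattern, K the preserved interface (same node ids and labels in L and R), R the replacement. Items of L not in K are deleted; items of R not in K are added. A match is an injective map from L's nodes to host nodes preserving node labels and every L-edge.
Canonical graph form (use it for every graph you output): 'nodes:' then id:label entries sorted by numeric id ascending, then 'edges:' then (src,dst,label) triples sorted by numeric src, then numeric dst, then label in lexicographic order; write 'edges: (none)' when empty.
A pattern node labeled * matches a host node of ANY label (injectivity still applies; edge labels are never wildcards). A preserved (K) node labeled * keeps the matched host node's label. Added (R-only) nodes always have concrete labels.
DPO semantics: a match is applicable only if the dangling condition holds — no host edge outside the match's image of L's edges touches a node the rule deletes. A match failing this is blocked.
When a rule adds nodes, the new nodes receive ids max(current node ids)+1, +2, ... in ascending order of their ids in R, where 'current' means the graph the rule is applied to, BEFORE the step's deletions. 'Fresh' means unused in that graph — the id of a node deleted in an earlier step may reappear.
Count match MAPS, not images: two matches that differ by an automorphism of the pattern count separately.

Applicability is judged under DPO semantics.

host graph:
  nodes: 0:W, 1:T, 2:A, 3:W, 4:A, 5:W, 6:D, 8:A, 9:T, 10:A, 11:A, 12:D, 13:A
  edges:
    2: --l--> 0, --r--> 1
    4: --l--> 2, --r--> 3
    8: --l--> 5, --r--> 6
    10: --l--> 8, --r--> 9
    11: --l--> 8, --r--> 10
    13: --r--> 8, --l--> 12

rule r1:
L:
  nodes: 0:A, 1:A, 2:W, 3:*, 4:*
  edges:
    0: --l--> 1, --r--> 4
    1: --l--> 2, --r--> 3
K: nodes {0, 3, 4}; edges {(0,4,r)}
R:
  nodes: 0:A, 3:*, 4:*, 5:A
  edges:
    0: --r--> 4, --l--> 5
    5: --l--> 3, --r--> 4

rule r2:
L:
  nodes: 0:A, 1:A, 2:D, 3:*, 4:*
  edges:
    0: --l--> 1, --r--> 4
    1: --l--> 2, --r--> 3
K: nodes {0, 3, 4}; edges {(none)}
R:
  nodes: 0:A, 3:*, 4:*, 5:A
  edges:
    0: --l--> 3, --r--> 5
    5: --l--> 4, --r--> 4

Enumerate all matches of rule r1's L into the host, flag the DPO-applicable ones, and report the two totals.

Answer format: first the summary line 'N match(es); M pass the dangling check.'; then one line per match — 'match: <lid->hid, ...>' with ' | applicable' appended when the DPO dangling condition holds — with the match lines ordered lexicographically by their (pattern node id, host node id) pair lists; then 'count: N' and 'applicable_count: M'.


3 match(es); 1 pass the dangling check.
match: 0->4, 1->2, 2->0, 3->1, 4->3 | applicable
match: 0->10, 1->8, 2->5, 3->6, 4->9
match: 0->11, 1->8, 2->5, 3->6, 4->10
count: 3
applicable_count: 1


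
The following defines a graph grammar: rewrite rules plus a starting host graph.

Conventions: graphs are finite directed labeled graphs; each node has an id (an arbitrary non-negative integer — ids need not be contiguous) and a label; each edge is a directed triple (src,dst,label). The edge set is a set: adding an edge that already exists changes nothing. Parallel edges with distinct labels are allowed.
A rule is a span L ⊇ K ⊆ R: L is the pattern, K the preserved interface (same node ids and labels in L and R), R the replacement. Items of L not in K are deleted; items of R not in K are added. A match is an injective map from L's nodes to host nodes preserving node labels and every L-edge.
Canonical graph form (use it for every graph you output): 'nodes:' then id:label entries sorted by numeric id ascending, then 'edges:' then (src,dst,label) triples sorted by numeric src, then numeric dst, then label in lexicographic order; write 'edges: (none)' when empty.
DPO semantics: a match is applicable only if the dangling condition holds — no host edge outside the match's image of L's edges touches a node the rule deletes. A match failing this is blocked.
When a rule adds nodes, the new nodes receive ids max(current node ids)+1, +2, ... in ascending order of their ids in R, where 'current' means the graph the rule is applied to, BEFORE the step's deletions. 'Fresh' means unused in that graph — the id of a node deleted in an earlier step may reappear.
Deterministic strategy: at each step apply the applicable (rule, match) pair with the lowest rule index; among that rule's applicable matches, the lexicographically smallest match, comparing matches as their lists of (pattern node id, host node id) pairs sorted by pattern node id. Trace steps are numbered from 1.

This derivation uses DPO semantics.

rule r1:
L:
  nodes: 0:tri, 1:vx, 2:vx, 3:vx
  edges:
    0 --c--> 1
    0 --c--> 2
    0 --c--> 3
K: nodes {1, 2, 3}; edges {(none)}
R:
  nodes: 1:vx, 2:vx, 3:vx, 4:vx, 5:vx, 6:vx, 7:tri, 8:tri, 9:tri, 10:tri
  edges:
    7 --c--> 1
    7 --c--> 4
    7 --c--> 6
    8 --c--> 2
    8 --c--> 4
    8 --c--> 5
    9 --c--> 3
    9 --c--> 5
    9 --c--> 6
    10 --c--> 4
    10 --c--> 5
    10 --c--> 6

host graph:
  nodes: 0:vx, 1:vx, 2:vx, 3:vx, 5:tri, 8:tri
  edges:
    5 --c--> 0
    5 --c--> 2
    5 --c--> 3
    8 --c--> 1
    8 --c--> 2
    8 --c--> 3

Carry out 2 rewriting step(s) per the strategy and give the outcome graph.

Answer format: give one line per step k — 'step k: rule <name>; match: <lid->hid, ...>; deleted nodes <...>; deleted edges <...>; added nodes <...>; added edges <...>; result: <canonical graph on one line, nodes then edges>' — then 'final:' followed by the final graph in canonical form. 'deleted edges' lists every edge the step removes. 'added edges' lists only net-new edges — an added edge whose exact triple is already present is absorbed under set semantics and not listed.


step 1: rule r1; match: 0->5, 1->0, 2->2, 3->3; deleted nodes 5; deleted edges (5,0,c); (5,2,c); (5,3,c); added nodes 9, 10, 11, 12, 13, 14, 15; added edges (12,0,c); (12,9,c); (12,11,c); (13,2,c); (13,9,c); (13,10,c); (14,3,c); (14,10,c); (14,11,c); (15,9,c); (15,10,c); (15,11,c); result: nodes: 0:vx, 1:vx, 2:vx, 3:vx, 8:tri, 9:vx, 10:vx, 11:vx, 12:tri, 13:tri, 14:tri, 15:tri edges: (8,1,c); (8,2,c); (8,3,c); (12,0,c); (12,9,c); (12,11,c); (13,2,c); (13,9,c); (13,10,c); (14,3,c); (14,10,c); (14,11,c); (15,9,c); (15,10,c); (15,11,c)
step 2: rule r1; match: 0->8, 1->1, 2->2, 3->3; deleted nodes 8; deleted edges (8,1,c); (8,2,c); (8,3,c); added nodes 16, 17, 18, 19, 20, 21, 22; added edges (19,1,c); (19,16,c); (19,18,c); (20,2,c); (20,16,c); (20,17,c); (21,3,c); (21,17,c); (21,18,c); (22,16,c); (22,17,c); (22,18,c); result: nodes: 0:vx, 1:vx, 2:vx, 3:vx, 9:vx, 10:vx, 11:vx, 12:tri, 13:tri, 14:tri, 15:tri, 16:vx, 17:vx, 18:vx, 19:tri, 20:tri, 21:tri, 22:tri edges: (12,0,c); (12,9,c); (12,11,c); (13,2,c); (13,9,c); (13,10,c); (14,3,c); (14,10,c); (14,11,c); (15,9,c); (15,10,c); (15,11,c); (19,1,c); (19,16,c); (19,18,c); (20,2,c); (20,16,c); (20,17,c); (21,3,c); (21,17,c); (21,18,c); (22,16,c); (22,17,c); (22,18,c)
final:
nodes: 0:vx, 1:vx, 2:vx, 3:vx, 9:vx, 10:vx, 11:vx, 12:tri, 13:tri, 14:tri, 15:tri, 16:vx, 17:vx, 18:vx, 19:tri, 20:tri, 21:tri, 22:tri
edges: (12,0,c); (12,9,c); (12,11,c); (13,2,c); (13,9,c); (13,10,c); (14,3,c); (14,10,c); (14,11,c); (15,9,c); (15,10,c); (15,11,c); (19,1,c); (19,16,c); (19,18,c); (20,2,c); (20,16,c); (20,17,c); (21,3,c); (21,17,c); (21,18,c); (22,16,c); (22,17,c); (22,18,c)


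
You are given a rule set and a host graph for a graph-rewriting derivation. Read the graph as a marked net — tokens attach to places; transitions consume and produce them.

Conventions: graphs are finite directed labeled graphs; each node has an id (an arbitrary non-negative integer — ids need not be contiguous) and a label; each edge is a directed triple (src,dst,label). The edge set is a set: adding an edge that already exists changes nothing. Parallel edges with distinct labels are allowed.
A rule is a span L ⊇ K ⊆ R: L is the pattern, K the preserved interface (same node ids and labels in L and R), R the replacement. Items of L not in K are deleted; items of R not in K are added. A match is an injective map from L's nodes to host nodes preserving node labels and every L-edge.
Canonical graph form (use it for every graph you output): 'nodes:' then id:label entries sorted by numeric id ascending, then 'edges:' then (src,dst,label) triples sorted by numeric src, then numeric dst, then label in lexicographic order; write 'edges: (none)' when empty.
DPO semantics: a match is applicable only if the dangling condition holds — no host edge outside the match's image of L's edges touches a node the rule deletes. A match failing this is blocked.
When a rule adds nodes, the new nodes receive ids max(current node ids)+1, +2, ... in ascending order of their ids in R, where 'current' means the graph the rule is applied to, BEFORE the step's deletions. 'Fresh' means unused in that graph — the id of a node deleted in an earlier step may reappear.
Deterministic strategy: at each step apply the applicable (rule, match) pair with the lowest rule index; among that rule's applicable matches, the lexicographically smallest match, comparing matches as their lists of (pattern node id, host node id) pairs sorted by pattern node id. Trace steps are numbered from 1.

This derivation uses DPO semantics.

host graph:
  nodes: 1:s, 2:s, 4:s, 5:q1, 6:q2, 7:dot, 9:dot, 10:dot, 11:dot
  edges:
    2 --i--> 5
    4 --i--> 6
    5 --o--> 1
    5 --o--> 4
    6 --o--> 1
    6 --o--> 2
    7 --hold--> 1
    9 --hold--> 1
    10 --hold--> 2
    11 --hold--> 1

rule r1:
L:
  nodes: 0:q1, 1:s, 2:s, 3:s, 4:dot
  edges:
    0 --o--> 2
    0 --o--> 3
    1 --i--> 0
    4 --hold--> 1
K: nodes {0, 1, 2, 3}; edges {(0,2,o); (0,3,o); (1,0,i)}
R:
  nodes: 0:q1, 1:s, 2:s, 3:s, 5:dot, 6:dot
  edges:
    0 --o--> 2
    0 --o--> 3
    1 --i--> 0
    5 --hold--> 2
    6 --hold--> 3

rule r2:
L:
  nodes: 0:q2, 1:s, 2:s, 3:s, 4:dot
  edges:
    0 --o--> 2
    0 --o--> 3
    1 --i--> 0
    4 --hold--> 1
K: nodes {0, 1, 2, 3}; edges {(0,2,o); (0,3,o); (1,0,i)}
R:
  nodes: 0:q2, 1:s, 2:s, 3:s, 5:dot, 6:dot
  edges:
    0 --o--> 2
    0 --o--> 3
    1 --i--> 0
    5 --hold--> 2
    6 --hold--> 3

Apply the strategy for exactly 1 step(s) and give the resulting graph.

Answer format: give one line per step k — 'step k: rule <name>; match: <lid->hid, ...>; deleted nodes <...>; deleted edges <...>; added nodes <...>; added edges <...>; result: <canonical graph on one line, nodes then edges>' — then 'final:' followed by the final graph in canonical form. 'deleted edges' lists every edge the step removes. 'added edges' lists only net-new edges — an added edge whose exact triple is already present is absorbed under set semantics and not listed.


step 1: rule r1; match: 0->5, 1->2, 2->1, 3->4, 4->10; deleted nodes 10; deleted edges (10,2,hold); added nodes 12, 13; added edges (12,1,hold); (13,4,hold); result: nodes: 1:s, 2:s, 4:s, 5:q1, 6:q2, 7:dot, 9:dot, 11:dot, 12:dot, 13:dot edges: (2,5,i); (4,6,i); (5,1,o); (5,4,o); (6,1,o); (6,2,o); (7,1,hold); (9,1,hold); (11,1,hold); (12,1,hold); (13,4,hold)
final:
nodes: 1:s, 2:s, 4:s, 5:q1, 6:q2, 7:dot, 9:dot, 11:dot, 12:dot, 13:dot
edges: (2,5,i); (4,6,i); (5,1,o); (5,4,o); (6,1,o); (6,2,o); (7,1,hold); (9,1,hold); (11,1,hold); (12,1,hold); (13,4,hold)


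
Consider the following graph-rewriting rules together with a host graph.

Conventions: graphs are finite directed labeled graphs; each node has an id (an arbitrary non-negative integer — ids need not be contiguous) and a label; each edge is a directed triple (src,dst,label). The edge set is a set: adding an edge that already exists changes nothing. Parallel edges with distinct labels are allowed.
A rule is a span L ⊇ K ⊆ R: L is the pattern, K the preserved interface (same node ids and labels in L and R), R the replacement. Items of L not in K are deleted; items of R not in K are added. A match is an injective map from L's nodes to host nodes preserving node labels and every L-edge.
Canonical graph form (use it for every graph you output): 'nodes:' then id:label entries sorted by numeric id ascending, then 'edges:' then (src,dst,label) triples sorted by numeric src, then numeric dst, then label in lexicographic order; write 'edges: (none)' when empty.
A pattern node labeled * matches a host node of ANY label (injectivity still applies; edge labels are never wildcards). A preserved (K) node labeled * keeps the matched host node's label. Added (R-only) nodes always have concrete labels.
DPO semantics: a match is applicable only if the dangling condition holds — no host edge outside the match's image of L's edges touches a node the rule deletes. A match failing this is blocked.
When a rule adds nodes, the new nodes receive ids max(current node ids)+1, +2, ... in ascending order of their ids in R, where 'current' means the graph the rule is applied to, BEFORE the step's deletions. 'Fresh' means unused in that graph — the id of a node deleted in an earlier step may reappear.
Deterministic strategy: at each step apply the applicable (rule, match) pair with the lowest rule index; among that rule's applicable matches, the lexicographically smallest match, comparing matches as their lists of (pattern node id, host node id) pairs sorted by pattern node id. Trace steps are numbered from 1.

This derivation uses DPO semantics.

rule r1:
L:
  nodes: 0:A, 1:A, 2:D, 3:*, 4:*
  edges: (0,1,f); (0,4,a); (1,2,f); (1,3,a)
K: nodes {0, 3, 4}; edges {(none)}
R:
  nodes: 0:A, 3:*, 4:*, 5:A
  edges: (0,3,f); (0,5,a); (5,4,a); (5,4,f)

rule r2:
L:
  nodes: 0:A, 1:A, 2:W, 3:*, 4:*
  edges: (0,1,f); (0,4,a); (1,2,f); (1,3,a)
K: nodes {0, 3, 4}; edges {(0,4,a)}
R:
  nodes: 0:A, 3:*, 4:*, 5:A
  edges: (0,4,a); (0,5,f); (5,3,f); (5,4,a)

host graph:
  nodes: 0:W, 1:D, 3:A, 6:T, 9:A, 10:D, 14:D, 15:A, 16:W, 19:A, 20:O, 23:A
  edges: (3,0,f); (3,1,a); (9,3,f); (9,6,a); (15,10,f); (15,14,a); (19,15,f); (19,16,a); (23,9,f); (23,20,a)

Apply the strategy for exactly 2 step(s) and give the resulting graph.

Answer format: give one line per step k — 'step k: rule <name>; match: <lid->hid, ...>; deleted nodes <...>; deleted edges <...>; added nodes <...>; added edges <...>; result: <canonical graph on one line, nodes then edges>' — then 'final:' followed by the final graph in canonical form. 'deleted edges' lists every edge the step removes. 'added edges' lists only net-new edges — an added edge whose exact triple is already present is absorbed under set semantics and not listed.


step 1: rule r1; match: 0->19, 1->15, 2->10, 3->14, 4->16; deleted nodes 10, 15; deleted edges (15,10,f); (15,14,a); (19,15,f); (19,16,a); added nodes 24; added edges (19,14,f); (19,24,a); (24,16,a); (24,16,f); result: nodes: 0:W, 1:D, 3:A, 6:T, 9:A, 14:D, 16:W, 19:A, 20:O, 23:A, 24:A edges: (3,0,f); (3,1,a); (9,3,f); (9,6,a); (19,14,f); (19,24,a); (23,9,f); (23,20,a); (24,16,a); (24,16,f)
step 2: rule r2; match: 0->9, 1->3, 2->0, 3->1, 4->6; deleted nodes 0, 3; deleted edges (3,0,f); (3,1,a); (9,3,f); added nodes 25; added edges (9,25,f); (25,1,f); (25,6,a); result: nodes: 1:D, 6:T, 9:A, 14:D, 16:W, 19:A, 20:O, 23:A, 24:A, 25:A edges: (9,6,a); (9,25,f); (19,14,f); (19,24,a); (23,9,f); (23,20,a); (24,16,a); (24,16,f); (25,1,f); (25,6,a)
final:
nodes: 1:D, 6:T, 9:A, 14:D, 16:W, 19:A, 20:O, 23:A, 24:A, 25:A
edges: (9,6,a); (9,25,f); (19,14,f); (19,24,a); (23,9,f); (23,20,a); (24,16,a); (24,16,f); (25,1,f); (25,6,a)


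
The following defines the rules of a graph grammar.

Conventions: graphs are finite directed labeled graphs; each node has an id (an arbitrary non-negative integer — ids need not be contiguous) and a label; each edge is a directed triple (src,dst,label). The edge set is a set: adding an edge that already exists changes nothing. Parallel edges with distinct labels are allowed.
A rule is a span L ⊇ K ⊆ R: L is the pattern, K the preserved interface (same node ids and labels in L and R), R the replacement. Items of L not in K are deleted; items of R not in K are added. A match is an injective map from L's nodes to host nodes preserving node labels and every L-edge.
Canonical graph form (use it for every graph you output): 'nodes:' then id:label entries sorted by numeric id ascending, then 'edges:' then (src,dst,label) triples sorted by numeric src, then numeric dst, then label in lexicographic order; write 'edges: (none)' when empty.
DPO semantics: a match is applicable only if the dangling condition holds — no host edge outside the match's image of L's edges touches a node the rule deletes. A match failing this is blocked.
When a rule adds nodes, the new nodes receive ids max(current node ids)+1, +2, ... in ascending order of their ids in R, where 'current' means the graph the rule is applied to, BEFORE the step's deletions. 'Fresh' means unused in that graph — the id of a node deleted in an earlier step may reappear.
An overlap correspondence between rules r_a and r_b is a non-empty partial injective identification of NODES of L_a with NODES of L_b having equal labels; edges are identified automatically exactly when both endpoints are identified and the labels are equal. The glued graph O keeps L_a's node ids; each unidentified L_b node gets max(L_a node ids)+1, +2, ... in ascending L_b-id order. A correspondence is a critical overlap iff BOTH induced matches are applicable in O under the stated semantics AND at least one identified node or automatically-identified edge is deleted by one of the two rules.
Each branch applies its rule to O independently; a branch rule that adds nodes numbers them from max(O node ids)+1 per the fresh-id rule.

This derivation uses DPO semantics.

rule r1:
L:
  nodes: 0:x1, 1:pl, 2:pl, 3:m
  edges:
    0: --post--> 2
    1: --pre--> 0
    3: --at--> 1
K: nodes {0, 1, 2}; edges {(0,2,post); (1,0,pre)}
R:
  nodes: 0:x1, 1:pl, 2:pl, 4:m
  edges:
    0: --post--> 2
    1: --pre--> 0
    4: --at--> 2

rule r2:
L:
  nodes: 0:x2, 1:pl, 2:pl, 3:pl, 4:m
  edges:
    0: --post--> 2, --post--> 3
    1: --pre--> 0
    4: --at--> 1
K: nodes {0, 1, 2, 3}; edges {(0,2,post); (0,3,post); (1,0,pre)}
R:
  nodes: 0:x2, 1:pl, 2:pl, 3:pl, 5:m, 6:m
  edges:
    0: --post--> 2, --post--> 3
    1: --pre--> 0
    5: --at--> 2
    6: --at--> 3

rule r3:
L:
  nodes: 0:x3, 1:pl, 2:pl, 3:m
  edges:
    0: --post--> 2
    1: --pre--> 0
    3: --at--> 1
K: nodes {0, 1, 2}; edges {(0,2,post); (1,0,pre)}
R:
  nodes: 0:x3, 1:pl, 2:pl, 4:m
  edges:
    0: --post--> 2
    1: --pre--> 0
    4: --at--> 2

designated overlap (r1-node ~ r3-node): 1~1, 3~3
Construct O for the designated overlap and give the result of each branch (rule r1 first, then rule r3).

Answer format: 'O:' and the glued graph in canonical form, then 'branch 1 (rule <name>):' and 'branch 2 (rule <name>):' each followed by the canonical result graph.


O:
nodes: 0:x1, 1:pl, 2:pl, 3:m, 4:x3, 5:pl
edges: (0,2,post); (1,0,pre); (1,4,pre); (3,1,at); (4,5,post)
branch 1 (rule r1):
nodes: 0:x1, 1:pl, 2:pl, 4:x3, 5:pl, 6:m
edges: (0,2,post); (1,0,pre); (1,4,pre); (4,5,post); (6,2,at)
branch 2 (rule r3):
nodes: 0:x1, 1:pl, 2:pl, 4:x3, 5:pl, 6:m
edges: (0,2,post); (1,0,pre); (1,4,pre); (4,5,post); (6,5,at)


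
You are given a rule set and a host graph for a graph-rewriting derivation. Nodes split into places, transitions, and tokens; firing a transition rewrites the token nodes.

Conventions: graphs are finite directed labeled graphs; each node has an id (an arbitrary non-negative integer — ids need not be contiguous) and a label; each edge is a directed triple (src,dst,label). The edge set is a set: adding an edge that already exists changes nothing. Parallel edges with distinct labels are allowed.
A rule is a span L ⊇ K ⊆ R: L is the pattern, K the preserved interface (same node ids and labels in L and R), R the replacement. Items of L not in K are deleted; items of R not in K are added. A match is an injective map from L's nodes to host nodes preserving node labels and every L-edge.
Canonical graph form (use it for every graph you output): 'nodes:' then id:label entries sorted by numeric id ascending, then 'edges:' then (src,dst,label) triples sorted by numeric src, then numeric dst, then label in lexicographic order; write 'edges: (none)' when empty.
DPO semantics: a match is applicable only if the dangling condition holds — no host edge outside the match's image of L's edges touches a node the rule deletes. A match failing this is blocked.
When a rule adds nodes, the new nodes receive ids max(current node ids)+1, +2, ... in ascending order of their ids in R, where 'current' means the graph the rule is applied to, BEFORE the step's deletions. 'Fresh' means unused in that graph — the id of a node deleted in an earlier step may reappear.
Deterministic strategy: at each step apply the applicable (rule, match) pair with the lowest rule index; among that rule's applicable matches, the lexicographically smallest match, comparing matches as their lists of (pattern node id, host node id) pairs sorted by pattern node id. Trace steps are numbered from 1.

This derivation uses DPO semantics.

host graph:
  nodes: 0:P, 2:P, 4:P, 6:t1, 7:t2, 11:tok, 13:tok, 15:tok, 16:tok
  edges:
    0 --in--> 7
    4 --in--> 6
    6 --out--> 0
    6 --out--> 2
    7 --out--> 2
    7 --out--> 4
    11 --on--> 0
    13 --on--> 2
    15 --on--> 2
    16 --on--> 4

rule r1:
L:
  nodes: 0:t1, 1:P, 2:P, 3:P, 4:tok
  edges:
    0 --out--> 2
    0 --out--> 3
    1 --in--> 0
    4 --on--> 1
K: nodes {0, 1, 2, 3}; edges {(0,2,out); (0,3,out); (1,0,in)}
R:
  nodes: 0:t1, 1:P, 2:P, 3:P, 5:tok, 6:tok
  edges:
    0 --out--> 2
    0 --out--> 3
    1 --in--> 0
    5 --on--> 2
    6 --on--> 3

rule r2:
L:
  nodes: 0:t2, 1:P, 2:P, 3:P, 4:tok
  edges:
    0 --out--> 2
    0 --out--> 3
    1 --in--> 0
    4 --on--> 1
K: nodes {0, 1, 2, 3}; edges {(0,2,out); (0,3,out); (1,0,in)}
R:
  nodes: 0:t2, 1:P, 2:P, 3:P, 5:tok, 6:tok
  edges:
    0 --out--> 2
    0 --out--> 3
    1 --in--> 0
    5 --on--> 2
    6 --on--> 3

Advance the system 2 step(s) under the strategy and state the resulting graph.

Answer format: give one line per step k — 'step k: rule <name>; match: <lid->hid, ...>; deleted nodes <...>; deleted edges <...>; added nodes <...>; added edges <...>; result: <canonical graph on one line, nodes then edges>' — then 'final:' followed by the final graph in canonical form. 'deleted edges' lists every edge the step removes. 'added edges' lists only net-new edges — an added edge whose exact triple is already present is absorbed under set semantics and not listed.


step 1: rule r1; match: 0->6, 1->4, 2->0, 3->2, 4->16; deleted nodes 16; deleted edges (16,4,on); added nodes 17, 18; added edges (17,0,on); (18,2,on); result: nodes: 0:P, 2:P, 4:P, 6:t1, 7:t2, 11:tok, 13:tok, 15:tok, 17:tok, 18:tok edges: (0,7,in); (4,6,in); (6,0,out); (6,2,out); (7,2,out); (7,4,out); (11,0,on); (13,2,on); (15,2,on); (17,0,on); (18,2,on)
step 2: rule r2; match: 0->7, 1->0, 2->2, 3->4, 4->11; deleted nodes 11; deleted edges (11,0,on); added nodes 19, 20; added edges (19,2,on); (20,4,on); result: nodes: 0:P, 2:P, 4:P, 6:t1, 7:t2, 13:tok, 15:tok, 17:tok, 18:tok, 19:tok, 20:tok edges: (0,7,in); (4,6,in); (6,0,out); (6,2,out); (7,2,out); (7,4,out); (13,2,on); (15,2,on); (17,0,on); (18,2,on); (19,2,on); (20,4,on)
final:
nodes: 0:P, 2:P, 4:P, 6:t1, 7:t2, 13:tok, 15:tok, 17:tok, 18:tok, 19:tok, 20:tok
edges: (0,7,in); (4,6,in); (6,0,out); (6,2,out); (7,2,out); (7,4,out); (13,2,on); (15,2,on); (17,0,on); (18,2,on); (19,2,on); (20,4,on)


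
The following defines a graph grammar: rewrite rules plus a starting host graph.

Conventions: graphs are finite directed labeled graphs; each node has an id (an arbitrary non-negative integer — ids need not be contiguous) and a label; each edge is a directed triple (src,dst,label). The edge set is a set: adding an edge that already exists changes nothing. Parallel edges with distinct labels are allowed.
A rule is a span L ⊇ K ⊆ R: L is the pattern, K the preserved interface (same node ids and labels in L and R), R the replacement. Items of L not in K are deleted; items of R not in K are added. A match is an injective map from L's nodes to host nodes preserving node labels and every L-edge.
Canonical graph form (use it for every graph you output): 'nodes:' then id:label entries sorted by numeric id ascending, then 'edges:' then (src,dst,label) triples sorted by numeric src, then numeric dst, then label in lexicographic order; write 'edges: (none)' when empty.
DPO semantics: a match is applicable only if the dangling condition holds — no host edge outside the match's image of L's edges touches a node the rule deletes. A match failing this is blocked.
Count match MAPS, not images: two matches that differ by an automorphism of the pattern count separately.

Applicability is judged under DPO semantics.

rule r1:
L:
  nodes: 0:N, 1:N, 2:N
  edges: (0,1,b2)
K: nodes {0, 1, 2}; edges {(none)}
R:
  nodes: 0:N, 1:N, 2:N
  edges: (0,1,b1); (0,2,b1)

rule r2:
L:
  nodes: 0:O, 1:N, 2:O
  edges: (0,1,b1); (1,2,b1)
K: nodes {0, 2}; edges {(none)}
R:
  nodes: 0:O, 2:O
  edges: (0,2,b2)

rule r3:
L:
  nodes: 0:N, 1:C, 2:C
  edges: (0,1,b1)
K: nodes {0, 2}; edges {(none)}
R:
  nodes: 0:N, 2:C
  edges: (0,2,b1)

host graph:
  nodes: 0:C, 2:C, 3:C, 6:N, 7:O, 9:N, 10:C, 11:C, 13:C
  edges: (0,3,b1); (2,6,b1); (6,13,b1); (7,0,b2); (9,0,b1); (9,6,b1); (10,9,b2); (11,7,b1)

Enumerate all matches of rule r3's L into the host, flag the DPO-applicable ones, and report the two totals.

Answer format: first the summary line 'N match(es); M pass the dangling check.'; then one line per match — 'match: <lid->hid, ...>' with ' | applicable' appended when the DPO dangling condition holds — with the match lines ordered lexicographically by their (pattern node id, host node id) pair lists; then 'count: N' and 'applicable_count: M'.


10 match(es); 5 pass the dangling check.
match: 0->6, 1->13, 2->0 | applicable
match: 0->6, 1->13, 2->2 | applicable
match: 0->6, 1->13, 2->3 | applicable
match: 0->6, 1->13, 2->10 | applicable
match: 0->6, 1->13, 2->11 | applicable
match: 0->9, 1->0, 2->2
match: 0->9, 1->0, 2->3
match: 0->9, 1->0, 2->10
match: 0->9, 1->0, 2->11
match: 0->9, 1->0, 2->13
count: 10
applicable_count: 5


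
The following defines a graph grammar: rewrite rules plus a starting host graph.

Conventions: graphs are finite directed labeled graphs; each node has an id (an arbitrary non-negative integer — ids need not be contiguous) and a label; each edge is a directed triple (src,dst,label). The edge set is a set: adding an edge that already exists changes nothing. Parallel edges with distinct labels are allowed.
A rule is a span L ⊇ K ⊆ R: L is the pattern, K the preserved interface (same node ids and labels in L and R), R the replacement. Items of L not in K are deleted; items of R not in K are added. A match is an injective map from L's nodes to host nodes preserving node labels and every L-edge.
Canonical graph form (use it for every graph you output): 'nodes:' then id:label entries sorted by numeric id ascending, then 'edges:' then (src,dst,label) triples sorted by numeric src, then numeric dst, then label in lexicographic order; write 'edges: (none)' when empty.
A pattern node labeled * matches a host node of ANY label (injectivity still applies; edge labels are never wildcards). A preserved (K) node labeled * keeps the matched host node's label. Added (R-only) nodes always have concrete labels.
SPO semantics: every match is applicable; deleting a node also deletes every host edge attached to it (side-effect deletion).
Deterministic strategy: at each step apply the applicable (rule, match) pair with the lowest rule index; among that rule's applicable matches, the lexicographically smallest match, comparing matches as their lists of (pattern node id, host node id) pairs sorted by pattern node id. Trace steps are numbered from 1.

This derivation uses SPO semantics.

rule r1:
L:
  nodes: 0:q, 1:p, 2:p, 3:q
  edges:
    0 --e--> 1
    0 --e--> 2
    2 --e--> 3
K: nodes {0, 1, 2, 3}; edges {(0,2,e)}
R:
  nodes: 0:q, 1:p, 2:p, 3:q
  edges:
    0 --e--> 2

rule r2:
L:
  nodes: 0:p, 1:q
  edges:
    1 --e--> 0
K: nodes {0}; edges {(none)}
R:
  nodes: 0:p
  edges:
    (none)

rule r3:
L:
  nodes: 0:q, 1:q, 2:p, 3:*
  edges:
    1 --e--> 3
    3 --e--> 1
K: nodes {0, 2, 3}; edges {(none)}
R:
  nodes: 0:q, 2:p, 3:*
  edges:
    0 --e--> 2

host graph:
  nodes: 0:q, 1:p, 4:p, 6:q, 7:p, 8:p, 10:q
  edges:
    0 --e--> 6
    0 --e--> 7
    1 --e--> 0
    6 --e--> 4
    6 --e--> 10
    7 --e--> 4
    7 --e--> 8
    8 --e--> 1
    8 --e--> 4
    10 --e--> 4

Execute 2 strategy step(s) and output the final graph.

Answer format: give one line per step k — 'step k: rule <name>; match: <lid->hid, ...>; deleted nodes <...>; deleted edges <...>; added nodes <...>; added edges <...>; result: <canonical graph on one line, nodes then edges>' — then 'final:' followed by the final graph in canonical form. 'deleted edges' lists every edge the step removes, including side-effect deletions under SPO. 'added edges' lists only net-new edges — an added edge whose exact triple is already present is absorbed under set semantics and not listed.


step 1: rule r2; match: 0->4, 1->6; deleted nodes 6; deleted edges (0,6,e); (6,4,e); (6,10,e); added nodes (none); added edges (none); result: nodes: 0:q, 1:p, 4:p, 7:p, 8:p, 10:q edges: (0,7,e); (1,0,e); (7,4,e); (7,8,e); (8,1,e); (8,4,e); (10,4,e)
step 2: rule r2; match: 0->4, 1->10; deleted nodes 10; deleted edges (10,4,e); added nodes (none); added edges (none); result: nodes: 0:q, 1:p, 4:p, 7:p, 8:p edges: (0,7,e); (1,0,e); (7,4,e); (7,8,e); (8,1,e); (8,4,e)
final:
nodes: 0:q, 1:p, 4:p, 7:p, 8:p
edges: (0,7,e); (1,0,e); (7,4,e); (7,8,e); (8,1,e); (8,4,e)
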